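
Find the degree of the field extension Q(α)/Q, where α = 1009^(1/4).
[Q(α):Q] = 4

α is a root of x^4 - 1009. By Eisenstein's criterion at the prime p = 1009 (which divides the constant term 1009 but p^2 = 1018081 does not, since 1009 is squarefree), x^4 - 1009 is irreducible over Q. Hence [Q(α):Q] = 4.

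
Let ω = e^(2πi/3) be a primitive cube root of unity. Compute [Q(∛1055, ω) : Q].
[Q(∛1055, ω) : Q] = 6

[Q(∛1055):Q] = 3 (min poly x^3 - 1055, irreducible since 1055 is not a perfect cube). [Q(ω):Q] = 2 (min poly x^2 + x + 1). Since Q(∛1055) ⊂ R and ω ∉ R, we have ω ∉ Q(∛1055), so x^2 + x + 1 remains irreducible over Q(∛1055) and [Q(∛1055, ω) : Q(∛1055)] = 2. By the tower law, [Q(∛1055, ω) : Q] = 3 · 2 = 6. (In fact Q(∛1055, ω) is the splitting field of x^3 - 1055 over Q.)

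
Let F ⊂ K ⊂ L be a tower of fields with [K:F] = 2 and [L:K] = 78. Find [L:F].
[L:F] = 156

The tower law says that for any tower of field extensions F ⊂ K ⊂ L with finite degrees, [L:F] = [L:K] · [K:F]. Here this gives [L:F] = 78 · 2 = 156.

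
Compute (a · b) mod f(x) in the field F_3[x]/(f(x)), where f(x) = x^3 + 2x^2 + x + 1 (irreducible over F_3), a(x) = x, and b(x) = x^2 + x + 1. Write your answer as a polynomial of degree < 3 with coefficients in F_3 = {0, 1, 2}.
a · b ≡ 2x^2 + 2 (mod f(x))

Multiply in F_3[x]: a(x)·b(x) = (x)·(x^2 + x + 1) = x^3 + x^2 + x. This has degree ≥ 3, so divide by f(x) over F_3: x^3 + x^2 + x = (1)·(x^3 + 2x^2 + x + 1) + (2x^2 + 2). Hence a·b ≡ 2x^2 + 2 (mod f). (F_3[x]/(f) is a field with 3^3 = 27 elements since f is irreducible of degree 3.)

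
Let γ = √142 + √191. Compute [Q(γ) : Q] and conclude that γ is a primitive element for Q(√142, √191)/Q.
[Q(γ) : Q] = 4 (equivalently, Q(γ) = Q(√142, √191))

Obviously Q(γ) ⊆ Q(√142, √191), and [Q(√142, √191):Q] = 4 (since 142, 191 are distinct squarefree integers > 1 with 27122 not a perfect square). To show equality we compute the minimal polynomial of γ. From γ = √142 + √191: γ^2 = 142 + 2√(27122) + 191 = 333 + 2√(27122), so γ^2 - 333 = 2√(27122); squaring, (γ^2 - 333)^2 = 4·27122, i.e. γ^4 - 666γ^2 + 110889 - 108488 = 0, i.e. γ^4 - 666γ^2 + 2401 = 0. So γ is a root of x^4 - 666x^2 + 2401. This polynomial is irreducible over Q: it has no rational root (each ±√142 ± √191 is irrational), and any factorization into two quadratics over Q would force √(27122) ∈ Q (pairing opposite roots) or √142, √191 ∈ Q (other pairings), all impossible. Hence [Q(γ):Q] = 4 = [Q(√142, √191):Q], so Q(γ) = Q(√142, √191).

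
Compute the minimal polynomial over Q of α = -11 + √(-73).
m_α(x) = x^2 + 22x + 194

From α + 11 = √(-73), squaring gives (α + 11)^2 = -73, i.e. α^2 + 22α + 121 = -73, so α^2 + 22α + 194 = 0. The discriminant of x^2 + 22x + 194 is (22)^2 - 4·(194) = 484 - 776 = -292, and 4·(-73) is not a perfect square in Q since -73 is squarefree and ≠ 1. Hence x^2 + 22x + 194 is irreducible over Q and is the minimal polynomial of α.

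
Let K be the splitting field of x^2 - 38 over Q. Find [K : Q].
[K : Q] = 2

f(x) = x^2 - 38 factors as (x - √38)(x + √38). The splitting field is K = Q(√38). Since 38 is squarefree and > 1, it is not a perfect square, so x^2 - 38 is irreducible over Q and [Q(√38) : Q] = 2. Hence [K : Q] = 2.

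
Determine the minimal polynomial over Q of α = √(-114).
m_α(x) = x^2 + 114

α satisfies α^2 + 114 = 0, so x^2 + 114 annihilates α. Since d = -114 is squarefree and ≠ 1, it is not a perfect square in Q, so x^2 + 114 has no rational root and is therefore irreducible over Q (a degree-2 polynomial over a field is irreducible iff it has no root). Hence m_α(x) = x^2 + 114.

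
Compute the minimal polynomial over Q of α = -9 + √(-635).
m_α(x) = x^2 + 18x + 716

From α + 9 = √(-635), squaring gives (α + 9)^2 = -635, i.e. α^2 + 18α + 81 = -635, so α^2 + 18α + 716 = 0. The discriminant of x^2 + 18x + 716 is (18)^2 - 4·(716) = 324 - 2864 = -2540, and 4·(-635) is not a perfect square in Q since -635 is squarefree and ≠ 1. Hence x^2 + 18x + 716 is irreducible over Q and is the minimal polynomial of α.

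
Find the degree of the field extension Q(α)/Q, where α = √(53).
[Q(α):Q] = 2

[Q(α):Q] equals the degree of the minimal polynomial of α. Here α^2 = 53 and x^2 - 53 is irreducible (d = 53 is squarefree, ≠ 1, hence not a square), so deg(m_α) = 2. Thus [Q(α):Q] = 2.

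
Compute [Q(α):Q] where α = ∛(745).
[Q(α):Q] = 3

The minimal polynomial of α is x^3 - 745, irreducible over Q since 745 is not a perfect cube (so x^3 - 745 has no rational root). Hence [Q(α):Q] = deg(m_α) = 3.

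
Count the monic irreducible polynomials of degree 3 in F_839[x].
There are 196862960 monic irreducible polynomials of degree 3 over F_839

Each element of F_{839^3} that lies in no proper subfield is a root of exactly one monic irreducible of degree 3 over F_839, and each such polynomial has 3 distinct roots in F_{839^3}. By Möbius inversion the count is N_839(3) = (1/3) Σ_{d|3} μ(3/d) · 839^d = (1/3)(μ(3)·839^1 + μ(1)·839^3) = 590588880/3 = 196862960.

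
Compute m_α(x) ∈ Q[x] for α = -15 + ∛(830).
m_α(x) = x^3 + 45x^2 + 675x + 2545

Set β = α + 15 = ∛(830), so β^3 = 830. Then (α + 15)^3 - 830 = 0, i.e. α is a root of g(x) = (x + 15)^3 - 830 = x^3 + 45x^2 + 675x + 2545. Since g(x) = h(x + 15) where h(x) = x^3 - 830, and h is irreducible over Q (because 830 is not a perfect cube, so h has no rational root, and a monic cubic with no rational root is irreducible), g is also irreducible (irreducibility is preserved under the substitution x → x + 15). Hence m_α(x) = x^3 + 45x^2 + 675x + 2545.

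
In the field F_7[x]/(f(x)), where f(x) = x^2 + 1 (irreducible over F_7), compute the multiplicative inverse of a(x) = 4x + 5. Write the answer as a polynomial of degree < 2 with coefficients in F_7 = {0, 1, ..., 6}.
a(x)^(-1) ≡ 4x + 2 (mod f(x))

Since f is irreducible over F_7, F_7[x]/(f) is a field and a(x) ≠ 0 has an inverse. Apply the extended Euclidean algorithm to f(x) and a(x) in F_7[x]: f(x) = (2x + 1)·a(x) + (3). The last nonzero remainder is the constant 3 = gcd(f, a) in F_7. Back-substituting through the division chain expresses 3 = s(x)·a(x) + t(x)·f(x) with s(x) ≡ 5x + 6 (mod f), so (5x + 6)·a(x) ≡ 3 (mod f). Multiplying by 3^(-1) ≡ 5 in F_7 gives a(x)^(-1) ≡ 5·(5x + 6) ≡ 4x + 2 (mod f). Check: (4x + 5)·(4x + 2) = 2x^2 + 3 ≡ 1 (mod x^2 + 1).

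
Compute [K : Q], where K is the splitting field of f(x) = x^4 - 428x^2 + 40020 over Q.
[K : Q] = 4

Solving the quadratic in x^2: x^2 = (428 ± √(428^2 - 4·40020))/2 = (428 ± √23104)/2 = (428 ± 152)/2, giving x^2 = 290 or x^2 = 138. So f(x) = (x^2 - 290)(x^2 - 138) and the roots of f are ±√290, ±√138. Hence the splitting field is K = Q(√290, √138). Since 290 and 138 are distinct squarefree integers > 1, their product 40020 is not a perfect square, so √138 ∉ Q(√290). By the tower law [K:Q] = [Q(√290,√138):Q(√290)] · [Q(√290):Q] = 2 · 2 = 4.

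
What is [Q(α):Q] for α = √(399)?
[Q(α):Q] = 2

[Q(α):Q] equals the degree of the minimal polynomial of α. Here α^2 = 399 and x^2 - 399 is irreducible (d = 399 is squarefree, ≠ 1, hence not a square), so deg(m_α) = 2. Thus [Q(α):Q] = 2.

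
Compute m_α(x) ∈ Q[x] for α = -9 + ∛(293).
m_α(x) = x^3 + 27x^2 + 243x + 436

Set β = α + 9 = ∛(293), so β^3 = 293. Then (α + 9)^3 - 293 = 0, i.e. α is a root of g(x) = (x + 9)^3 - 293 = x^3 + 27x^2 + 243x + 436. Since g(x) = h(x + 9) where h(x) = x^3 - 293, and h is irreducible over Q (because 293 is not a perfect cube, so h has no rational root, and a monic cubic with no rational root is irreducible), g is also irreducible (irreducibility is preserved under the substitution x → x + 9). Hence m_α(x) = x^3 + 27x^2 + 243x + 436.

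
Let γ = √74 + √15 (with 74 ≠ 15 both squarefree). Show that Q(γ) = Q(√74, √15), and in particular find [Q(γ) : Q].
[Q(γ) : Q] = 4 (equivalently, Q(γ) = Q(√74, √15))

Obviously Q(γ) ⊆ Q(√74, √15), and [Q(√74, √15):Q] = 4 (since 74, 15 are distinct squarefree integers > 1 with 1110 not a perfect square). To show equality we compute the minimal polynomial of γ. From γ = √74 + √15: γ^2 = 74 + 2√(1110) + 15 = 89 + 2√(1110), so γ^2 - 89 = 2√(1110); squaring, (γ^2 - 89)^2 = 4·1110, i.e. γ^4 - 178γ^2 + 7921 - 4440 = 0, i.e. γ^4 - 178γ^2 + 3481 = 0. So γ is a root of x^4 - 178x^2 + 3481. This polynomial is irreducible over Q: it has no rational root (each ±√74 ± √15 is irrational), and any factorization into two quadratics over Q would force √(1110) ∈ Q (pairing opposite roots) or √74, √15 ∈ Q (other pairings), all impossible. Hence [Q(γ):Q] = 4 = [Q(√74, √15):Q], so Q(γ) = Q(√74, √15).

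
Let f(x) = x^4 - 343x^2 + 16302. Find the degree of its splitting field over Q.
[K : Q] = 4

Solving the quadratic in x^2: x^2 = (343 ± √(343^2 - 4·16302))/2 = (343 ± √52441)/2 = (343 ± 229)/2, giving x^2 = 286 or x^2 = 57. So f(x) = (x^2 - 286)(x^2 - 57) and the roots of f are ±√286, ±√57. Hence the splitting field is K = Q(√286, √57). Since 286 and 57 are distinct squarefree integers > 1, their product 16302 is not a perfect square, so √57 ∉ Q(√286). By the tower law [K:Q] = [Q(√286,√57):Q(√286)] · [Q(√286):Q] = 2 · 2 = 4.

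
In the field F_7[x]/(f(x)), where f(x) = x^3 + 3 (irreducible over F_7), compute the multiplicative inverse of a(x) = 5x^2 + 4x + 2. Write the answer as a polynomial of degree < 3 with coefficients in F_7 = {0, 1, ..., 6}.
a(x)^(-1) ≡ x^2 + 6x + 6 (mod f(x))

Since f is irreducible over F_7, F_7[x]/(f) is a field and a(x) ≠ 0 has an inverse. Apply the extended Euclidean algorithm to f(x) and a(x) in F_7[x]: f(x) = (3x + 6)·a(x) + (5x + 5);  a(x) = (x + 4)·(5x + 5) + (3). The last nonzero remainder is the constant 3 = gcd(f, a) in F_7. Back-substituting through the division chain expresses 3 = s(x)·a(x) + t(x)·f(x) with s(x) ≡ 3x^2 + 4x + 4 (mod f), so (3x^2 + 4x + 4)·a(x) ≡ 3 (mod f). Multiplying by 3^(-1) ≡ 5 in F_7 gives a(x)^(-1) ≡ 5·(3x^2 + 4x + 4) ≡ x^2 + 6x + 6 (mod f). Check: (5x^2 + 4x + 2)·(x^2 + 6x + 6) = 5x^4 + 6x^3 + x + 5 ≡ 1 (mod x^3 + 3).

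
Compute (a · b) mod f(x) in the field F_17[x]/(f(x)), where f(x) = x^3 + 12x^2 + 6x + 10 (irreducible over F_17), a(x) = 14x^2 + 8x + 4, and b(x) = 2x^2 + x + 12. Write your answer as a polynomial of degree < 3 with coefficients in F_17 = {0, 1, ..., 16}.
a · b ≡ 16x^2 + 7x + 14 (mod f(x))

Multiply in F_17[x]: a(x)·b(x) = (14x^2 + 8x + 4)·(2x^2 + x + 12) = 11x^4 + 13x^3 + 14x^2 + 15x + 14. This has degree ≥ 3, so divide by f(x) over F_17: 11x^4 + 13x^3 + 14x^2 + 15x + 14 = (11x)·(x^3 + 12x^2 + 6x + 10) + (16x^2 + 7x + 14). Hence a·b ≡ 16x^2 + 7x + 14 (mod f). (F_17[x]/(f) is a field with 17^3 = 4913 elements since f is irreducible of degree 3.)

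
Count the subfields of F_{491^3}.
F_{491^3} has 2 subfields

The subfields of F_{p^n} are exactly the fields F_{p^d} for d | n (each is the fixed field of the unique index-d subgroup of Gal(F_{p^n}/F_p) ≅ Z/nZ). The divisors of n = 3 are {1, 3}, giving 2 subfields: F_{491^1}, F_{491^3}.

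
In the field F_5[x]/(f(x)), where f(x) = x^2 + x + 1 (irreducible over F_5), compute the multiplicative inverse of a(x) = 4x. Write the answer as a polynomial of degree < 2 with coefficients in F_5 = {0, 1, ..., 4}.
a(x)^(-1) ≡ x + 1 (mod f(x))

Since f is irreducible over F_5, F_5[x]/(f) is a field and a(x) ≠ 0 has an inverse. Apply the extended Euclidean algorithm to f(x) and a(x) in F_5[x]: f(x) = (4x + 4)·a(x) + (1). The last nonzero remainder is the constant 1 = gcd(f, a) in F_5. Back-substituting through the division chain expresses 1 = s(x)·a(x) + t(x)·f(x) with s(x) ≡ x + 1 (mod f), so a(x)^(-1) ≡ s(x) = x + 1 (mod f). Check: (4x)·(x + 1) = 4x^2 + 4x ≡ 1 (mod x^2 + x + 1).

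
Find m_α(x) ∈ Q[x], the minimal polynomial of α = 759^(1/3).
m_α(x) = x^3 - 759

α satisfies α^3 = 759, so x^3 - 759 annihilates α. By the rational root test, a rational root p/q (in lowest terms) of x^3 - 759 would satisfy p^3 = 759 q^3, forcing q = 1 and p^3 = 759; but 759 is not a perfect cube, contradiction. A monic cubic over Q with no rational root is irreducible (any nontrivial factorization would include a linear factor). Hence x^3 - 759 is the minimal polynomial of α, and in particular [Q(α):Q] = 3.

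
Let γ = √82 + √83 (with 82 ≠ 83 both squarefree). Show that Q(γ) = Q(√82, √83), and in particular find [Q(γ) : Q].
[Q(γ) : Q] = 4 (equivalently, Q(γ) = Q(√82, √83))

Obviously Q(γ) ⊆ Q(√82, √83), and [Q(√82, √83):Q] = 4 (since 82, 83 are distinct squarefree integers > 1 with 6806 not a perfect square). To show equality we compute the minimal polynomial of γ. From γ = √82 + √83: γ^2 = 82 + 2√(6806) + 83 = 165 + 2√(6806), so γ^2 - 165 = 2√(6806); squaring, (γ^2 - 165)^2 = 4·6806, i.e. γ^4 - 330γ^2 + 27225 - 27224 = 0, i.e. γ^4 - 330γ^2 + 1 = 0. So γ is a root of x^4 - 330x^2 + 1. This polynomial is irreducible over Q: it has no rational root (each ±√82 ± √83 is irrational), and any factorization into two quadratics over Q would force √(6806) ∈ Q (pairing opposite roots) or √82, √83 ∈ Q (other pairings), all impossible. Hence [Q(γ):Q] = 4 = [Q(√82, √83):Q], so Q(γ) = Q(√82, √83).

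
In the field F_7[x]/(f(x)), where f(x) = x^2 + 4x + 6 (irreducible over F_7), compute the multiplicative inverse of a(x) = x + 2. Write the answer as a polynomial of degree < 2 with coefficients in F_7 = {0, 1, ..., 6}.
a(x)^(-1) ≡ 3x + 6 (mod f(x))

Since f is irreducible over F_7, F_7[x]/(f) is a field and a(x) ≠ 0 has an inverse. Apply the extended Euclidean algorithm to f(x) and a(x) in F_7[x]: f(x) = (x + 2)·a(x) + (2). The last nonzero remainder is the constant 2 = gcd(f, a) in F_7. Back-substituting through the division chain expresses 2 = s(x)·a(x) + t(x)·f(x) with s(x) ≡ 6x + 5 (mod f), so (6x + 5)·a(x) ≡ 2 (mod f). Multiplying by 2^(-1) ≡ 4 in F_7 gives a(x)^(-1) ≡ 4·(6x + 5) ≡ 3x + 6 (mod f). Check: (x + 2)·(3x + 6) = 3x^2 + 5x + 5 ≡ 1 (mod x^2 + 4x + 6).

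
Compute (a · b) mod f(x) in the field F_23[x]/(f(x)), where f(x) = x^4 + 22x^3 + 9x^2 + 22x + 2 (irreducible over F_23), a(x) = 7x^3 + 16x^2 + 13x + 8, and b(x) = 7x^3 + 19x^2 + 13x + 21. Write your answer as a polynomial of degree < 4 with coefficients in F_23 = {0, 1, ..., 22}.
a · b ≡ 10x^3 + 10x^2 + 13x + 19 (mod f(x))

Multiply in F_23[x]: a(x)·b(x) = (7x^3 + 16x^2 + 13x + 8)·(7x^3 + 19x^2 + 13x + 21) = 3x^6 + 15x^5 + 3x^4 + 14x^3 + 13x^2 + 9x + 7. This has degree ≥ 4, so divide by f(x) over F_23: 3x^6 + 15x^5 + 3x^4 + 14x^3 + 13x^2 + 9x + 7 = (3x^2 + 18x + 17)·(x^4 + 22x^3 + 9x^2 + 22x + 2) + (10x^3 + 10x^2 + 13x + 19). Hence a·b ≡ 10x^3 + 10x^2 + 13x + 19 (mod f). (F_23[x]/(f) is a field with 23^4 = 279841 elements since f is irreducible of degree 4.)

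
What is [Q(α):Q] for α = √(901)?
[Q(α):Q] = 2

[Q(α):Q] equals the degree of the minimal polynomial of α. Here α^2 = 901 and x^2 - 901 is irreducible (d = 901 is squarefree, ≠ 1, hence not a square), so deg(m_α) = 2. Thus [Q(α):Q] = 2.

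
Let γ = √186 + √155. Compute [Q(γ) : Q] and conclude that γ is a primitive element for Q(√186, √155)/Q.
[Q(γ) : Q] = 4 (equivalently, Q(γ) = Q(√186, √155))

Obviously Q(γ) ⊆ Q(√186, √155), and [Q(√186, √155):Q] = 4 (since 186, 155 are distinct squarefree integers > 1 with 28830 not a perfect square). To show equality we compute the minimal polynomial of γ. From γ = √186 + √155: γ^2 = 186 + 2√(28830) + 155 = 341 + 2√(28830), so γ^2 - 341 = 2√(28830); squaring, (γ^2 - 341)^2 = 4·28830, i.e. γ^4 - 682γ^2 + 116281 - 115320 = 0, i.e. γ^4 - 682γ^2 + 961 = 0. So γ is a root of x^4 - 682x^2 + 961. This polynomial is irreducible over Q: it has no rational root (each ±√186 ± √155 is irrational), and any factorization into two quadratics over Q would force √(28830) ∈ Q (pairing opposite roots) or √186, √155 ∈ Q (other pairings), all impossible. Hence [Q(γ):Q] = 4 = [Q(√186, √155):Q], so Q(γ) = Q(√186, √155).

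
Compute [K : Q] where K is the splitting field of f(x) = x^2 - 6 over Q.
[K : Q] = 2

f(x) = x^2 - 6 factors as (x - √6)(x + √6). The splitting field is K = Q(√6). Since 6 is squarefree and > 1, it is not a perfect square, so x^2 - 6 is irreducible over Q and [Q(√6) : Q] = 2. Hence [K : Q] = 2.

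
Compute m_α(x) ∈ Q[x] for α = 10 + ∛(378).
m_α(x) = x^3 - 30x^2 + 300x - 1378

Set β = α - 10 = ∛(378), so β^3 = 378. Then (α - 10)^3 - 378 = 0, i.e. α is a root of g(x) = (x - 10)^3 - 378 = x^3 - 30x^2 + 300x - 1378. Since g(x) = h(x - 10) where h(x) = x^3 - 378, and h is irreducible over Q (because 378 is not a perfect cube, so h has no rational root, and a monic cubic with no rational root is irreducible), g is also irreducible (irreducibility is preserved under the substitution x → x - 10). Hence m_α(x) = x^3 - 30x^2 + 300x - 1378.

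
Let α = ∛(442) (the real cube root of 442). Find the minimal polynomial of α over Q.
m_α(x) = x^3 - 442

α satisfies α^3 = 442, so x^3 - 442 annihilates α. By the rational root test, a rational root p/q (in lowest terms) of x^3 - 442 would satisfy p^3 = 442 q^3, forcing q = 1 and p^3 = 442; but 442 is not a perfect cube, contradiction. A monic cubic over Q with no rational root is irreducible (any nontrivial factorization would include a linear factor). Hence x^3 - 442 is the minimal polynomial of α, and in particular [Q(α):Q] = 3.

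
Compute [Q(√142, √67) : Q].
[Q(√142, √67) : Q] = 4

[Q(√142):Q] = 2 (min poly x^2 - 142, irreducible since 142 is squarefree > 1). For the top step, suppose √67 ∈ Q(√142), say √67 = c + d√142 with c, d ∈ Q. Squaring: 67 = c^2 + 142d^2 + 2cd√142. Since √142 ∉ Q this forces 2cd = 0. If d = 0 then √67 = c ∈ Q, contradicting 67 squarefree > 1. If c = 0 then 67 = 142d^2, so 142·67 = (142d)^2 is a perfect square in Q — but 142·67 = 9514 is not a perfect square (since 142 and 67 are distinct squarefree integers). Contradiction. Hence √67 ∉ Q(√142), so x^2 - 67 stays irreducible over Q(√142) and [Q(√142, √67) : Q(√142)] = 2. By the tower law, [Q(√142, √67) : Q] = 2 · 2 = 4.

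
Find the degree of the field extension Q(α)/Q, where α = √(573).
[Q(α):Q] = 2

[Q(α):Q] equals the degree of the minimal polynomial of α. Here α^2 = 573 and x^2 - 573 is irreducible (d = 573 is squarefree, ≠ 1, hence not a square), so deg(m_α) = 2. Thus [Q(α):Q] = 2.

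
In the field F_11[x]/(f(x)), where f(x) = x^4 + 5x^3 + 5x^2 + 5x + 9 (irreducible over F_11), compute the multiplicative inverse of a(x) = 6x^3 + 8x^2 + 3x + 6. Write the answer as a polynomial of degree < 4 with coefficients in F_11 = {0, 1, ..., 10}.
a(x)^(-1) ≡ 8x^3 + 6x^2 + 4x (mod f(x))

Since f is irreducible over F_11, F_11[x]/(f) is a field and a(x) ≠ 0 has an inverse. Apply the extended Euclidean algorithm to f(x) and a(x) in F_11[x]: f(x) = (2x)·a(x) + (10x^2 + 4x + 9);  a(x) = (5x + 1)·(10x^2 + 4x + 9) + (9x + 8);  (10x^2 + 4x + 9) = (6x)·(9x + 8) + (9). The last nonzero remainder is the constant 9 = gcd(f, a) in F_11. Back-substituting through the division chain expresses 9 = s(x)·a(x) + t(x)·f(x) with s(x) ≡ 6x^3 + 10x^2 + 3x (mod f), so (6x^3 + 10x^2 + 3x)·a(x) ≡ 9 (mod f). Multiplying by 9^(-1) ≡ 5 in F_11 gives a(x)^(-1) ≡ 5·(6x^3 + 10x^2 + 3x) ≡ 8x^3 + 6x^2 + 4x (mod f). Check: (6x^3 + 8x^2 + 3x + 6)·(8x^3 + 6x^2 + 4x) = 4x^6 + x^5 + 8x^4 + 10x^3 + 4x^2 + 2x ≡ 1 (mod x^4 + 5x^3 + 5x^2 + 5x + 9).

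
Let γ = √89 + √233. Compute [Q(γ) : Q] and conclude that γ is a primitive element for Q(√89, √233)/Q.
[Q(γ) : Q] = 4 (equivalently, Q(γ) = Q(√89, √233))

Obviously Q(γ) ⊆ Q(√89, √233), and [Q(√89, √233):Q] = 4 (since 89, 233 are distinct squarefree integers > 1 with 20737 not a perfect square). To show equality we compute the minimal polynomial of γ. From γ = √89 + √233: γ^2 = 89 + 2√(20737) + 233 = 322 + 2√(20737), so γ^2 - 322 = 2√(20737); squaring, (γ^2 - 322)^2 = 4·20737, i.e. γ^4 - 644γ^2 + 103684 - 82948 = 0, i.e. γ^4 - 644γ^2 + 20736 = 0. So γ is a root of x^4 - 644x^2 + 20736. This polynomial is irreducible over Q: it has no rational root (each ±√89 ± √233 is irrational), and any factorization into two quadratics over Q would force √(20737) ∈ Q (pairing opposite roots) or √89, √233 ∈ Q (other pairings), all impossible. Hence [Q(γ):Q] = 4 = [Q(√89, √233):Q], so Q(γ) = Q(√89, √233).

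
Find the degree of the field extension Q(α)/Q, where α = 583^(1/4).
[Q(α):Q] = 4

α is a root of x^4 - 583. By Eisenstein's criterion at the prime p = 11 (which divides the constant term 583 but p^2 = 121 does not, since 583 is squarefree), x^4 - 583 is irreducible over Q. Hence [Q(α):Q] = 4.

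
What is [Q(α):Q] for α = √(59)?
[Q(α):Q] = 2

[Q(α):Q] equals the degree of the minimal polynomial of α. Here α^2 = 59 and x^2 - 59 is irreducible (d = 59 is squarefree, ≠ 1, hence not a square), so deg(m_α) = 2. Thus [Q(α):Q] = 2.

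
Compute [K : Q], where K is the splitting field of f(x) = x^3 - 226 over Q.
[K : Q] = 6

The roots of x^3 - 226 are ∛226, ω∛226, ω^2∛226 where ω = e^(2πi/3) is a primitive cube root of unity, so K = Q(∛226, ω). Now [Q(∛226):Q] = 3 (since 226 is not a perfect cube, x^3 - 226 is irreducible) and [Q(ω):Q] = 2. Both 2 and 3 divide [K:Q], and [K:Q] ≤ 3·2 = 6, so [K:Q] = 6. (Equivalently: Q(∛226) ⊂ R but ω ∉ R, so [K : Q(∛226)] = 2.)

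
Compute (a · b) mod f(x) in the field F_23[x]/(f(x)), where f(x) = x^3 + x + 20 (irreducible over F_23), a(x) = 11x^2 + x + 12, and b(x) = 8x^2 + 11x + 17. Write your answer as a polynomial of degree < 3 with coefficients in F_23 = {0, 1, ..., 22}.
a · b ≡ 22x^2 + 8x + 16 (mod f(x))

Multiply in F_23[x]: a(x)·b(x) = (11x^2 + x + 12)·(8x^2 + 11x + 17) = 19x^4 + 14x^3 + 18x^2 + 11x + 20. This has degree ≥ 3, so divide by f(x) over F_23: 19x^4 + 14x^3 + 18x^2 + 11x + 20 = (19x + 14)·(x^3 + x + 20) + (22x^2 + 8x + 16). Hence a·b ≡ 22x^2 + 8x + 16 (mod f). (F_23[x]/(f) is a field with 23^3 = 12167 elements since f is irreducible of degree 3.)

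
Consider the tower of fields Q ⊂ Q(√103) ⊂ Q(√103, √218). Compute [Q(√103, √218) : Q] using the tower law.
[Q(√103, √218) : Q] = 4

[Q(√103):Q] = 2 (min poly x^2 - 103, irreducible since 103 is squarefree > 1). For the top step, suppose √218 ∈ Q(√103), say √218 = c + d√103 with c, d ∈ Q. Squaring: 218 = c^2 + 103d^2 + 2cd√103. Since √103 ∉ Q this forces 2cd = 0. If d = 0 then √218 = c ∈ Q, contradicting 218 squarefree > 1. If c = 0 then 218 = 103d^2, so 103·218 = (103d)^2 is a perfect square in Q — but 103·218 = 22454 is not a perfect square (since 103 and 218 are distinct squarefree integers). Contradiction. Hence √218 ∉ Q(√103), so x^2 - 218 stays irreducible over Q(√103) and [Q(√103, √218) : Q(√103)] = 2. By the tower law, [Q(√103, √218) : Q] = 2 · 2 = 4.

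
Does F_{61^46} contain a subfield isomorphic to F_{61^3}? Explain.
No: F_{61^3} is not a subfield of F_{61^46}

F_{p^m} embeds in F_{p^n} iff m | n. Here 3 ∤ 46 (since 46 = 15·3 + 1 with remainder 1 ≠ 0), so F_{61^3} is not a subfield of F_{61^46}. Equivalently: if it were, the tower law would give 3 = [F_{61^3}:F_61] dividing [F_{61^46}:F_61] = 46, contradiction.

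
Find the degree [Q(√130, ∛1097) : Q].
[Q(√130, ∛1097) : Q] = 6

Let L = Q(√130, ∛1097). Since Q(√130) ⊂ L and [Q(√130):Q] = 2, the tower law gives 2 | [L:Q]. Likewise Q(∛1097) ⊂ L with [Q(∛1097):Q] = 3 (because 1097 is not a perfect cube), so 3 | [L:Q]. As gcd(2,3) = 1, [L:Q] is divisible by 6. Conversely L is generated over Q by √130 and ∛1097, so [L:Q] ≤ 2·3 = 6. Therefore [Q(√130, ∛1097) : Q] = 6.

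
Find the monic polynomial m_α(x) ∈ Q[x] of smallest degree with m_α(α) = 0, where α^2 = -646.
m_α(x) = x^2 + 646

α satisfies α^2 + 646 = 0, so x^2 + 646 annihilates α. Since d = -646 is squarefree and ≠ 1, it is not a perfect square in Q, so x^2 + 646 has no rational root and is therefore irreducible over Q (a degree-2 polynomial over a field is irreducible iff it has no root). Hence m_α(x) = x^2 + 646.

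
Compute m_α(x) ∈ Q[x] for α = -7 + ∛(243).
m_α(x) = x^3 + 21x^2 + 147x + 100

Set β = α + 7 = ∛(243), so β^3 = 243. Then (α + 7)^3 - 243 = 0, i.e. α is a root of g(x) = (x + 7)^3 - 243 = x^3 + 21x^2 + 147x + 100. Since g(x) = h(x + 7) where h(x) = x^3 - 243, and h is irreducible over Q (because 243 is not a perfect cube, so h has no rational root, and a monic cubic with no rational root is irreducible), g is also irreducible (irreducibility is preserved under the substitution x → x + 7). Hence m_α(x) = x^3 + 21x^2 + 147x + 100.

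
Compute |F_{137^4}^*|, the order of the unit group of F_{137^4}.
|F_{137^4}^*| = 352275360

F_{137^4} has 137^4 = 352275361 elements; its multiplicative group consists of all nonzero elements, so |F_{137^4}^*| = 352275361 - 1 = 352275360. (It is cyclic since any finite subgroup of the multiplicative group of a field is cyclic.)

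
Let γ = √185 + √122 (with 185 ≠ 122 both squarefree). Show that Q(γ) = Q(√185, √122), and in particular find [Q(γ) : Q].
[Q(γ) : Q] = 4 (equivalently, Q(γ) = Q(√185, √122))

Obviously Q(γ) ⊆ Q(√185, √122), and [Q(√185, √122):Q] = 4 (since 185, 122 are distinct squarefree integers > 1 with 22570 not a perfect square). To show equality we compute the minimal polynomial of γ. From γ = √185 + √122: γ^2 = 185 + 2√(22570) + 122 = 307 + 2√(22570), so γ^2 - 307 = 2√(22570); squaring, (γ^2 - 307)^2 = 4·22570, i.e. γ^4 - 614γ^2 + 94249 - 90280 = 0, i.e. γ^4 - 614γ^2 + 3969 = 0. So γ is a root of x^4 - 614x^2 + 3969. This polynomial is irreducible over Q: it has no rational root (each ±√185 ± √122 is irrational), and any factorization into two quadratics over Q would force √(22570) ∈ Q (pairing opposite roots) or √185, √122 ∈ Q (other pairings), all impossible. Hence [Q(γ):Q] = 4 = [Q(√185, √122):Q], so Q(γ) = Q(√185, √122).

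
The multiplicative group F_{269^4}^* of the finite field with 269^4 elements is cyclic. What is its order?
|F_{269^4}^*| = 5236114320

F_{269^4} has 269^4 = 5236114321 elements; its multiplicative group consists of all nonzero elements, so |F_{269^4}^*| = 5236114321 - 1 = 5236114320. (It is cyclic since any finite subgroup of the multiplicative group of a field is cyclic.)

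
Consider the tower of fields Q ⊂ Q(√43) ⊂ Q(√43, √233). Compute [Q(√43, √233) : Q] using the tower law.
[Q(√43, √233) : Q] = 4

[Q(√43):Q] = 2 (min poly x^2 - 43, irreducible since 43 is squarefree > 1). For the top step, suppose √233 ∈ Q(√43), say √233 = c + d√43 with c, d ∈ Q. Squaring: 233 = c^2 + 43d^2 + 2cd√43. Since √43 ∉ Q this forces 2cd = 0. If d = 0 then √233 = c ∈ Q, contradicting 233 squarefree > 1. If c = 0 then 233 = 43d^2, so 43·233 = (43d)^2 is a perfect square in Q — but 43·233 = 10019 is not a perfect square (since 43 and 233 are distinct squarefree integers). Contradiction. Hence √233 ∉ Q(√43), so x^2 - 233 stays irreducible over Q(√43) and [Q(√43, √233) : Q(√43)] = 2. By the tower law, [Q(√43, √233) : Q] = 2 · 2 = 4.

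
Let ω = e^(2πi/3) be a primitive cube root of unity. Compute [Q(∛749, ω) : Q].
[Q(∛749, ω) : Q] = 6

[Q(∛749):Q] = 3 (min poly x^3 - 749, irreducible since 749 is not a perfect cube). [Q(ω):Q] = 2 (min poly x^2 + x + 1). Since Q(∛749) ⊂ R and ω ∉ R, we have ω ∉ Q(∛749), so x^2 + x + 1 remains irreducible over Q(∛749) and [Q(∛749, ω) : Q(∛749)] = 2. By the tower law, [Q(∛749, ω) : Q] = 3 · 2 = 6. (In fact Q(∛749, ω) is the splitting field of x^3 - 749 over Q.)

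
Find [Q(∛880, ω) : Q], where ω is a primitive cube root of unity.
[Q(∛880, ω) : Q] = 6

[Q(∛880):Q] = 3 (min poly x^3 - 880, irreducible since 880 is not a perfect cube). [Q(ω):Q] = 2 (min poly x^2 + x + 1). Since Q(∛880) ⊂ R and ω ∉ R, we have ω ∉ Q(∛880), so x^2 + x + 1 remains irreducible over Q(∛880) and [Q(∛880, ω) : Q(∛880)] = 2. By the tower law, [Q(∛880, ω) : Q] = 3 · 2 = 6. (In fact Q(∛880, ω) is the splitting field of x^3 - 880 over Q.)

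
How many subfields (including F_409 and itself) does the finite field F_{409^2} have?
F_{409^2} has 2 subfields

The subfields of F_{p^n} are exactly the fields F_{p^d} for d | n (each is the fixed field of the unique index-d subgroup of Gal(F_{p^n}/F_p) ≅ Z/nZ). The divisors of n = 2 are {1, 2}, giving 2 subfields: F_{409^1}, F_{409^2}.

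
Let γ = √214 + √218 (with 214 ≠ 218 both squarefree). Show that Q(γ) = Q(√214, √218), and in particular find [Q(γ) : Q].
[Q(γ) : Q] = 4 (equivalently, Q(γ) = Q(√214, √218))

Obviously Q(γ) ⊆ Q(√214, √218), and [Q(√214, √218):Q] = 4 (since 214, 218 are distinct squarefree integers > 1 with 46652 not a perfect square). To show equality we compute the minimal polynomial of γ. From γ = √214 + √218: γ^2 = 214 + 2√(46652) + 218 = 432 + 2√(46652), so γ^2 - 432 = 2√(46652); squaring, (γ^2 - 432)^2 = 4·46652, i.e. γ^4 - 864γ^2 + 186624 - 186608 = 0, i.e. γ^4 - 864γ^2 + 16 = 0. So γ is a root of x^4 - 864x^2 + 16. This polynomial is irreducible over Q: it has no rational root (each ±√214 ± √218 is irrational), and any factorization into two quadratics over Q would force √(46652) ∈ Q (pairing opposite roots) or √214, √218 ∈ Q (other pairings), all impossible. Hence [Q(γ):Q] = 4 = [Q(√214, √218):Q], so Q(γ) = Q(√214, √218).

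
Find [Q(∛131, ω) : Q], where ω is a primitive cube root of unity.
[Q(∛131, ω) : Q] = 6

[Q(∛131):Q] = 3 (min poly x^3 - 131, irreducible since 131 is not a perfect cube). [Q(ω):Q] = 2 (min poly x^2 + x + 1). Since Q(∛131) ⊂ R and ω ∉ R, we have ω ∉ Q(∛131), so x^2 + x + 1 remains irreducible over Q(∛131) and [Q(∛131, ω) : Q(∛131)] = 2. By the tower law, [Q(∛131, ω) : Q] = 3 · 2 = 6. (In fact Q(∛131, ω) is the splitting field of x^3 - 131 over Q.)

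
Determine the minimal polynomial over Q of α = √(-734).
m_α(x) = x^2 + 734

α satisfies α^2 + 734 = 0, so x^2 + 734 annihilates α. Since d = -734 is squarefree and ≠ 1, it is not a perfect square in Q, so x^2 + 734 has no rational root and is therefore irreducible over Q (a degree-2 polynomial over a field is irreducible iff it has no root). Hence m_α(x) = x^2 + 734.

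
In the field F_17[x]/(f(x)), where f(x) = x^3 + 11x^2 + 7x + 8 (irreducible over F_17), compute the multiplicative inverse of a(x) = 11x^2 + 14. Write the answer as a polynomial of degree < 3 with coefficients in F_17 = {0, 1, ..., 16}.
a(x)^(-1) ≡ 10x^2 + 12x + 7 (mod f(x))

Since f is irreducible over F_17, F_17[x]/(f) is a field and a(x) ≠ 0 has an inverse. Apply the extended Euclidean algorithm to f(x) and a(x) in F_17[x]: f(x) = (14x + 1)·a(x) + (15x + 11);  a(x) = (3x + 8)·(15x + 11) + (11). The last nonzero remainder is the constant 11 = gcd(f, a) in F_17. Back-substituting through the division chain expresses 11 = s(x)·a(x) + t(x)·f(x) with s(x) ≡ 8x^2 + 13x + 9 (mod f), so (8x^2 + 13x + 9)·a(x) ≡ 11 (mod f). Multiplying by 11^(-1) ≡ 14 in F_17 gives a(x)^(-1) ≡ 14·(8x^2 + 13x + 9) ≡ 10x^2 + 12x + 7 (mod f). Check: (11x^2 + 14)·(10x^2 + 12x + 7) = 8x^4 + 13x^3 + 13x^2 + 15x + 13 ≡ 1 (mod x^3 + 11x^2 + 7x + 8).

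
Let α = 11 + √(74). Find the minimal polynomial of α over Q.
m_α(x) = x^2 - 22x + 47

From α - 11 = √(74), squaring gives (α - 11)^2 = 74, i.e. α^2 - 22α + 121 = 74, so α^2 - 22α + 47 = 0. The discriminant of x^2 - 22x + 47 is (-22)^2 - 4·(47) = 484 - 188 = 296, and 4·(74) is not a perfect square in Q since 74 is squarefree and ≠ 1. Hence x^2 - 22x + 47 is irreducible over Q and is the minimal polynomial of α.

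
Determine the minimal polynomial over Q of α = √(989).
m_α(x) = x^2 - 989

α satisfies α^2 - 989 = 0, so x^2 - 989 annihilates α. Since d = 989 is squarefree and ≠ 1, it is not a perfect square in Q, so x^2 - 989 has no rational root and is therefore irreducible over Q (a degree-2 polynomial over a field is irreducible iff it has no root). Hence m_α(x) = x^2 - 989.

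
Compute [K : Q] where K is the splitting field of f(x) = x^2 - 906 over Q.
[K : Q] = 2

f(x) = x^2 - 906 factors as (x - √906)(x + √906). The splitting field is K = Q(√906). Since 906 is squarefree and > 1, it is not a perfect square, so x^2 - 906 is irreducible over Q and [Q(√906) : Q] = 2. Hence [K : Q] = 2.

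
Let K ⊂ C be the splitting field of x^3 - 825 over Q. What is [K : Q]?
[K : Q] = 6

The roots of x^3 - 825 are ∛825, ω∛825, ω^2∛825 where ω = e^(2πi/3) is a primitive cube root of unity, so K = Q(∛825, ω). Now [Q(∛825):Q] = 3 (since 825 is not a perfect cube, x^3 - 825 is irreducible) and [Q(ω):Q] = 2. Both 2 and 3 divide [K:Q], and [K:Q] ≤ 3·2 = 6, so [K:Q] = 6. (Equivalently: Q(∛825) ⊂ R but ω ∉ R, so [K : Q(∛825)] = 2.)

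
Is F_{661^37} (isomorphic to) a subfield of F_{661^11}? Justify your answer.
No: F_{661^37} is not a subfield of F_{661^11}

F_{p^m} embeds in F_{p^n} iff m | n. Here 37 ∤ 11 (since 11 = 0·37 + 11 with remainder 11 ≠ 0), so F_{661^37} is not a subfield of F_{661^11}. Equivalently: if it were, the tower law would give 37 = [F_{661^37}:F_661] dividing [F_{661^11}:F_661] = 11, contradiction.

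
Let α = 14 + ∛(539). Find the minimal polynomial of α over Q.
m_α(x) = x^3 - 42x^2 + 588x - 3283

Set β = α - 14 = ∛(539), so β^3 = 539. Then (α - 14)^3 - 539 = 0, i.e. α is a root of g(x) = (x - 14)^3 - 539 = x^3 - 42x^2 + 588x - 3283. Since g(x) = h(x - 14) where h(x) = x^3 - 539, and h is irreducible over Q (because 539 is not a perfect cube, so h has no rational root, and a monic cubic with no rational root is irreducible), g is also irreducible (irreducibility is preserved under the substitution x → x - 14). Hence m_α(x) = x^3 - 42x^2 + 588x - 3283.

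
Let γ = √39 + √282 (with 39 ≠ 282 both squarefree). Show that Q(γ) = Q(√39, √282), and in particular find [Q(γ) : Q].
[Q(γ) : Q] = 4 (equivalently, Q(γ) = Q(√39, √282))

Obviously Q(γ) ⊆ Q(√39, √282), and [Q(√39, √282):Q] = 4 (since 39, 282 are distinct squarefree integers > 1 with 10998 not a perfect square). To show equality we compute the minimal polynomial of γ. From γ = √39 + √282: γ^2 = 39 + 2√(10998) + 282 = 321 + 2√(10998), so γ^2 - 321 = 2√(10998); squaring, (γ^2 - 321)^2 = 4·10998, i.e. γ^4 - 642γ^2 + 103041 - 43992 = 0, i.e. γ^4 - 642γ^2 + 59049 = 0. So γ is a root of x^4 - 642x^2 + 59049. This polynomial is irreducible over Q: it has no rational root (each ±√39 ± √282 is irrational), and any factorization into two quadratics over Q would force √(10998) ∈ Q (pairing opposite roots) or √39, √282 ∈ Q (other pairings), all impossible. Hence [Q(γ):Q] = 4 = [Q(√39, √282):Q], so Q(γ) = Q(√39, √282).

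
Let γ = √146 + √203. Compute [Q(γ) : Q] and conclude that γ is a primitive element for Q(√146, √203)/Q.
[Q(γ) : Q] = 4 (equivalently, Q(γ) = Q(√146, √203))

Obviously Q(γ) ⊆ Q(√146, √203), and [Q(√146, √203):Q] = 4 (since 146, 203 are distinct squarefree integers > 1 with 29638 not a perfect square). To show equality we compute the minimal polynomial of γ. From γ = √146 + √203: γ^2 = 146 + 2√(29638) + 203 = 349 + 2√(29638), so γ^2 - 349 = 2√(29638); squaring, (γ^2 - 349)^2 = 4·29638, i.e. γ^4 - 698γ^2 + 121801 - 118552 = 0, i.e. γ^4 - 698γ^2 + 3249 = 0. So γ is a root of x^4 - 698x^2 + 3249. This polynomial is irreducible over Q: it has no rational root (each ±√146 ± √203 is irrational), and any factorization into two quadratics over Q would force √(29638) ∈ Q (pairing opposite roots) or √146, √203 ∈ Q (other pairings), all impossible. Hence [Q(γ):Q] = 4 = [Q(√146, √203):Q], so Q(γ) = Q(√146, √203).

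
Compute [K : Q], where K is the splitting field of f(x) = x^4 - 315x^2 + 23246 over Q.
[K : Q] = 4

Solving the quadratic in x^2: x^2 = (315 ± √(315^2 - 4·23246))/2 = (315 ± √6241)/2 = (315 ± 79)/2, giving x^2 = 197 or x^2 = 118. So f(x) = (x^2 - 197)(x^2 - 118) and the roots of f are ±√197, ±√118. Hence the splitting field is K = Q(√197, √118). Since 197 and 118 are distinct squarefree integers > 1, their product 23246 is not a perfect square, so √118 ∉ Q(√197). By the tower law [K:Q] = [Q(√197,√118):Q(√197)] · [Q(√197):Q] = 2 · 2 = 4.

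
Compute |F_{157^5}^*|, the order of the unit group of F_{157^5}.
|F_{157^5}^*| = 95388992556

F_{157^5} has 157^5 = 95388992557 elements; its multiplicative group consists of all nonzero elements, so |F_{157^5}^*| = 95388992557 - 1 = 95388992556. (It is cyclic since any finite subgroup of the multiplicative group of a field is cyclic.)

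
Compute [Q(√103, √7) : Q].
[Q(√103, √7) : Q] = 4

[Q(√103):Q] = 2 (min poly x^2 - 103, irreducible since 103 is squarefree > 1). For the top step, suppose √7 ∈ Q(√103), say √7 = c + d√103 with c, d ∈ Q. Squaring: 7 = c^2 + 103d^2 + 2cd√103. Since √103 ∉ Q this forces 2cd = 0. If d = 0 then √7 = c ∈ Q, contradicting 7 squarefree > 1. If c = 0 then 7 = 103d^2, so 103·7 = (103d)^2 is a perfect square in Q — but 103·7 = 721 is not a perfect square (since 103 and 7 are distinct squarefree integers). Contradiction. Hence √7 ∉ Q(√103), so x^2 - 7 stays irreducible over Q(√103) and [Q(√103, √7) : Q(√103)] = 2. By the tower law, [Q(√103, √7) : Q] = 2 · 2 = 4.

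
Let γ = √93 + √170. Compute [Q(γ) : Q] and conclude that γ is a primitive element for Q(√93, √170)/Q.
[Q(γ) : Q] = 4 (equivalently, Q(γ) = Q(√93, √170))

Obviously Q(γ) ⊆ Q(√93, √170), and [Q(√93, √170):Q] = 4 (since 93, 170 are distinct squarefree integers > 1 with 15810 not a perfect square). To show equality we compute the minimal polynomial of γ. From γ = √93 + √170: γ^2 = 93 + 2√(15810) + 170 = 263 + 2√(15810), so γ^2 - 263 = 2√(15810); squaring, (γ^2 - 263)^2 = 4·15810, i.e. γ^4 - 526γ^2 + 69169 - 63240 = 0, i.e. γ^4 - 526γ^2 + 5929 = 0. So γ is a root of x^4 - 526x^2 + 5929. This polynomial is irreducible over Q: it has no rational root (each ±√93 ± √170 is irrational), and any factorization into two quadratics over Q would force √(15810) ∈ Q (pairing opposite roots) or √93, √170 ∈ Q (other pairings), all impossible. Hence [Q(γ):Q] = 4 = [Q(√93, √170):Q], so Q(γ) = Q(√93, √170).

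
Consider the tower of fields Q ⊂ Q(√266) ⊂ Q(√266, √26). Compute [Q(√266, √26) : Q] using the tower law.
[Q(√266, √26) : Q] = 4

[Q(√266):Q] = 2 (min poly x^2 - 266, irreducible since 266 is squarefree > 1). For the top step, suppose √26 ∈ Q(√266), say √26 = c + d√266 with c, d ∈ Q. Squaring: 26 = c^2 + 266d^2 + 2cd√266. Since √266 ∉ Q this forces 2cd = 0. If d = 0 then √26 = c ∈ Q, contradicting 26 squarefree > 1. If c = 0 then 26 = 266d^2, so 266·26 = (266d)^2 is a perfect square in Q — but 266·26 = 6916 is not a perfect square (since 266 and 26 are distinct squarefree integers). Contradiction. Hence √26 ∉ Q(√266), so x^2 - 26 stays irreducible over Q(√266) and [Q(√266, √26) : Q(√266)] = 2. By the tower law, [Q(√266, √26) : Q] = 2 · 2 = 4.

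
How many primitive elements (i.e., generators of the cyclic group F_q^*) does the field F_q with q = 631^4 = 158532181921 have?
There are φ(158532181920) = 35777064960 primitive elements

F_q^* is cyclic of order q - 1 = 158532181920. A cyclic group of order m has exactly φ(m) generators. Here m = 158532181920 = 2^5 · 3^2 · 5 · 7 · 79 · 199081, so the number of primitive elements is φ(158532181920) = 35777064960.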